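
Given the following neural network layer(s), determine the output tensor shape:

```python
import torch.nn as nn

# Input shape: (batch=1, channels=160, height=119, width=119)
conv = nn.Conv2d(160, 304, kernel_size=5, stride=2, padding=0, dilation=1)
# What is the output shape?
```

Input: (1, 160, 119, 119) -> Output: (1, 304, 58, 58)

Answer: (1, 304, 58, 58)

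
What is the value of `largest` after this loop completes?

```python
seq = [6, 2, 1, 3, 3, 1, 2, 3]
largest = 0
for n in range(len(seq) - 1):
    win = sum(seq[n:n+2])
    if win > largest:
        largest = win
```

Max sum of 2-element window in [6, 2, 1, 3, 3, 1, 2, 3]
`largest` takes the values: 0 → 8

Answer: 8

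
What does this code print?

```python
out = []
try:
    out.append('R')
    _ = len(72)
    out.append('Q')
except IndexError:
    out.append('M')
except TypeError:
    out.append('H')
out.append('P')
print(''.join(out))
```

Execution trace: 'R' (try body) → 'H' (except TypeError) → 'P' (after the try/except). Output: RHP

Answer: RHP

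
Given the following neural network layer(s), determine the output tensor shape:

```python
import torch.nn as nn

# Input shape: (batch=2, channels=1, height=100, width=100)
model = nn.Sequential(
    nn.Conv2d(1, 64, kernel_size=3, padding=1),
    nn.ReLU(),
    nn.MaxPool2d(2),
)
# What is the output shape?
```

Input: (2, 1, 100, 100) -> after Conv2d: (2, 64, 100, 100) -> after ReLU: (2, 64, 100, 100) -> Output: (2, 64, 50, 50)

Answer: (2, 64, 50, 50)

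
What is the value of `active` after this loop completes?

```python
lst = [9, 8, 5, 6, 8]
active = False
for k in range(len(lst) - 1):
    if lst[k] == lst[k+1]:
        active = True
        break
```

Check consecutive duplicates in [9, 8, 5, 6, 8]
`active` takes the values: False

Answer: False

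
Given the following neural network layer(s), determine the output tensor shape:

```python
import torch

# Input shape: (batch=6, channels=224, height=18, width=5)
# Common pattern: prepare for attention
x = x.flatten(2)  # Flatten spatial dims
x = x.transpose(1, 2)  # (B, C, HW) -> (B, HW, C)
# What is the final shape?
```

Input: (6, 224, 18, 5) -> after flatten(2): (6, 224, 90) -> Output: (6, 90, 224)

Answer: (6, 90, 224)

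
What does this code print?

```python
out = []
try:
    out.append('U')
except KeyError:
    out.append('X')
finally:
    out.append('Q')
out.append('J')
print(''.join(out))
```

Execution trace: 'U' (try body, no exception) → 'Q' (finally) → 'J' (after the try/except). Output: UQJ

Answer: UQJ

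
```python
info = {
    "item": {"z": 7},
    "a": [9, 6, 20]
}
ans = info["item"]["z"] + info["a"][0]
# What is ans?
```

Trace:
`info = { ...` → info = {'item': {'z': 7}, 'a': [9, 6, 20]}
`ans = info["item"]["z"] + info["a"][0]` → ans = 16
So ans = 16

Answer: 16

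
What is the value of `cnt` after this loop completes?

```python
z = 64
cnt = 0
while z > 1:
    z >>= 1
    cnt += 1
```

Count right shifts until 1
`cnt` takes the values: 0 → 1 → 2 → 3 → 4 → 5 → 6

Answer: 6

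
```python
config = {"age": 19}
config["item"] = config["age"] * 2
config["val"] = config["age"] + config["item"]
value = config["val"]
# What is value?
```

Trace:
`config = {"age": 19}` → config = {'age': 19}
`config["item"] = config["age"] * 2` → config = {'age': 19, 'item': 38}
`config["val"] = config["age"] + config["item"]` → config = {'age': 19, 'item': 38, 'val': 57}
`value = config["val"]` → value = 57
So value = 57

Answer: 57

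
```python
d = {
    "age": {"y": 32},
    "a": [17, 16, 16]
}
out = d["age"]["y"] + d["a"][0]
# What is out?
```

Trace:
`d = { ...` → d = {'age': {'y': 32}, 'a': [17, 16, 16]}
`out = d["age"]["y"] + d["a"][0]` → out = 49
So out = 49

Answer: 49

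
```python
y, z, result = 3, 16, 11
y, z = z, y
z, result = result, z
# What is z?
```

Trace:
`y, z, result = 3, 16, 11` → y = 3; z = 16; result = 11
`y, z = z, y` → y = 16; z = 3
`z, result = result, z` → z = 11; result = 3
So z = 11

Answer: 11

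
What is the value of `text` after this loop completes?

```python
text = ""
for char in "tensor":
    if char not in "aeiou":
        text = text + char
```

Remove vowels from 'tensor'
`text` takes the values: "" → "t" → "tn" → "tns" → "tnsr"

Answer: "tnsr"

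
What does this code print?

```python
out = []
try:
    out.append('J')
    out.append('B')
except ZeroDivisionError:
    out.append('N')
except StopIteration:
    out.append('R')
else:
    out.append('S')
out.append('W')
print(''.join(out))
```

Execution trace: 'J' (try body) → 'B' (try body, no exception) → 'S' (else) → 'W' (after the try/except). Output: JBSW

Answer: JBSW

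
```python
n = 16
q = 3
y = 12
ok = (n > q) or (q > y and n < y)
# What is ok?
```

Trace:
`n = 16` → n = 16
`q = 3` → q = 3
`y = 12` → y = 12
`ok = (n > q) or (q > y and n < y)` → ok = True
So ok = True

Answer: True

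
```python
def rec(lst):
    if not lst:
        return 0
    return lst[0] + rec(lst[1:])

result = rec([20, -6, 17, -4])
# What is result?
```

20 + (-6) + 17 + (-4) + 0 = 27

Answer: 27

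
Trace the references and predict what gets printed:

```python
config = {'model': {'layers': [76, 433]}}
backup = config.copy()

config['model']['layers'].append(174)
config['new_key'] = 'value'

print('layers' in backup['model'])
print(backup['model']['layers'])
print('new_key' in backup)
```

Key concept: shallow copy gotcha with nested dict.
Step by step:
`config = {'model': {'layers': [76, 433]}}` → config = {'model': {'layers': [76, 433]}}
`backup = config.copy()` → backup = {'model': {'layers': [76, 433]}}
`config['model']['layers'].append(174)` → config = {'model': {'layers': [76, 433, 174]}}; backup = {'model': {'layers': [76, 433, 174]}}
`config['new_key'] = 'value'` → config = {'model': {'layers': [76, 433, 174]}, 'new_key': 'value'}
`print('layers' in backup['model'])` → prints True
`print(backup['model']['layers'])` → prints [76, 433, 174]
`print('new_key' in backup)` → prints False

Answer:
True
[76, 433, 174]
False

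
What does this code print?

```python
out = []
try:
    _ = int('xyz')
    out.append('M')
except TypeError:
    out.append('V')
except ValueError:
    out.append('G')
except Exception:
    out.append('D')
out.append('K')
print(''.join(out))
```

Execution trace: 'G' (except ValueError) → 'K' (after the try/except). Output: GK

Answer: GK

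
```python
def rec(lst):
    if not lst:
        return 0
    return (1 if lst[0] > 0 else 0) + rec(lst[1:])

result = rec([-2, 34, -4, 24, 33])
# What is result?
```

Count of positive elements in [-2, 34, -4, 24, 33] = 3

Answer: 3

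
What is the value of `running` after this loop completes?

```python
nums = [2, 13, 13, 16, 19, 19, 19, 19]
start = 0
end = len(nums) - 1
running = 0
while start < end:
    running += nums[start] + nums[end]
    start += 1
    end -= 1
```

Sum of pairs from ends
`running` takes the values: 0 → 21 → 53 → 85 → 120

Answer: 120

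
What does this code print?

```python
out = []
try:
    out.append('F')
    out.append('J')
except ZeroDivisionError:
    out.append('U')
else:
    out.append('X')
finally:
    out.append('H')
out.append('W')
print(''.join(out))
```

Execution trace: 'F' (try body) → 'J' (try body, no exception) → 'X' (else) → 'H' (finally) → 'W' (after the try/except). Output: FJXHW

Answer: FJXHW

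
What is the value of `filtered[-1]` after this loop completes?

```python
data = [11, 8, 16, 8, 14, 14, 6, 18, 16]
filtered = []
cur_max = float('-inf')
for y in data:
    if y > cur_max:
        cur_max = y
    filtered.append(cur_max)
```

Running max ends at 18
`filtered` takes the values: [] → [11] → [11, 11] → [11, 11, 16] → [11, 11, 16, 16] → [11, 11, 16, 16, 16] → [11, 11, 16, 16, 16, 16] → [11, 11, 16, 16, 16, 16, 16] → [11, 11, 16, 16, 16, 16, 16, 18] → [11, 11, 16, 16, 16, 16, 16, 18, 18]
So `filtered[-1]` = 18

Answer: 18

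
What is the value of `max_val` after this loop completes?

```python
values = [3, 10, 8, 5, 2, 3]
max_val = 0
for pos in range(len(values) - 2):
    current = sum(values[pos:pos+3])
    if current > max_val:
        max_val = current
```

Max sum of 3-element window in [3, 10, 8, 5, 2, 3]
`max_val` takes the values: 0 → 21 → 23

Answer: 23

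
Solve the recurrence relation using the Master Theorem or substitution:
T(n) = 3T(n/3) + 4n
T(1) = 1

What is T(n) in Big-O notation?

By Master Theorem: a=3, b=3, f(n)=4n. Since log_3(3) = 1 and f(n) = Θ(n^1), Case 2 applies. T(n) = O(n log n).

Answer: O(n log n)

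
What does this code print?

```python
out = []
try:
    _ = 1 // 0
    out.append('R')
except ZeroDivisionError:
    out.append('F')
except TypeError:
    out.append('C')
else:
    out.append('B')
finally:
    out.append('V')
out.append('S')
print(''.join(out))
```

Execution trace: 'F' (except ZeroDivisionError) → 'V' (finally) → 'S' (after the try/except). Output: FVS

Answer: FVS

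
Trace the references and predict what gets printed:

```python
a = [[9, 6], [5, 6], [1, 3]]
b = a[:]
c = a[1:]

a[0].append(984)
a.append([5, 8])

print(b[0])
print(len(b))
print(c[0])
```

Key concept: slice with nested mutation.
Step by step:
`a = [[9, 6], [5, 6], [1, 3]]` → a = [[9, 6], [5, 6], [1, 3]]
`b = a[:]` → b = [[9, 6], [5, 6], [1, 3]]
`c = a[1:]` → c = [[5, 6], [1, 3]]
`a[0].append(984)` → a = [[9, 6, 984], [5, 6], [1, 3]]; b = [[9, 6, 984], [5, 6], [1, 3]]
`a.append([5, 8])` → a = [[9, 6, 984], [5, 6], [1, 3], [5, 8]]
`print(b[0])` → prints [9, 6, 984]
`print(len(b))` → prints 3
`print(c[0])` → prints [5, 6]

Answer:
[9, 6, 984]
3
[5, 6]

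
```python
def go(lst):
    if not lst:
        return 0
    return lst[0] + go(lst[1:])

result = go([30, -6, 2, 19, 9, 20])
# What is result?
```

30 + (-6) + 2 + 19 + 9 + 20 + 0 = 74

Answer: 74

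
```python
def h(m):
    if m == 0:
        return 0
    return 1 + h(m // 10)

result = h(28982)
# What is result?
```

Count of digits of 28982: 5

Answer: 5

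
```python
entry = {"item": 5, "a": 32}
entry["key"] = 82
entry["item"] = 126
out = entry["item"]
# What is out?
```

Trace:
`entry = {"item": 5, "a": 32}` → entry = {'item': 5, 'a': 32}
`entry["key"] = 82` → entry = {'item': 5, 'a': 32, 'key': 82}
`entry["item"] = 126` → entry = {'item': 126, 'a': 32, 'key': 82}
`out = entry["item"]` → out = 126
So out = 126

Answer: 126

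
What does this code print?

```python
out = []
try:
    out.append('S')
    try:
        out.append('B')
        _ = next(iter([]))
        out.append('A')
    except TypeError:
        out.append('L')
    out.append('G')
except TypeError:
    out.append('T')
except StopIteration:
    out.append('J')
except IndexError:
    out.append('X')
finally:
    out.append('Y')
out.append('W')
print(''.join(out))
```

Execution trace: 'S' (try body) → 'B' (inner try body) → 'J' (except StopIteration) → 'Y' (finally) → 'W' (after the try/except). Output: SBJYW

Answer: SBJYW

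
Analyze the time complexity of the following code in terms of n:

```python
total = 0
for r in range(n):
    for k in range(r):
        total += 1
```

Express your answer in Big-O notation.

Each loop level contributes: n × n. Multiplying the contributions gives O(n^2).

Answer: O(n^2)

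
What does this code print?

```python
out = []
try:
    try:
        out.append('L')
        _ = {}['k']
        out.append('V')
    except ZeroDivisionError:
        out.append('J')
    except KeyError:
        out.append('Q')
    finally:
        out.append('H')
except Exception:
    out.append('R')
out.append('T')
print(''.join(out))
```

Execution trace: 'L' (inner try body) → 'Q' (inner except KeyError) → 'H' (inner finally) → 'T' (after the try/except). Output: LQHT

Answer: LQHT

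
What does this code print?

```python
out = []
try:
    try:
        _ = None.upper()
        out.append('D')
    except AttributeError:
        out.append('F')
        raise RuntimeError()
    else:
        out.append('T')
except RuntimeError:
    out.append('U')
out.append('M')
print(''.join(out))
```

Execution trace: 'F' (inner except AttributeError) → 'U' (outer except RuntimeError) → 'M' (after the try/except). Output: FUM

Answer: FUM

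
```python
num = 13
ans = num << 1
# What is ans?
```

Trace:
`num = 13` → num = 13
`ans = num << 1` → ans = 26
So ans = 26

Answer: 26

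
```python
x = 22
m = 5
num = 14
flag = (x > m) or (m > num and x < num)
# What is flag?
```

Trace:
`x = 22` → x = 22
`m = 5` → m = 5
`num = 14` → num = 14
`flag = (x > m) or (m > num and x < num)` → flag = True
So flag = True

Answer: True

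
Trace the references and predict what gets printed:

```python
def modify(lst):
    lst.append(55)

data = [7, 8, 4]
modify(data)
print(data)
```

Key concept: function modifies passed list.
Step by step:
`data = [7, 8, 4]` → data = [7, 8, 4]
`modify(data)` → data = [7, 8, 4, 55]
`print(data)` → prints [7, 8, 4, 55]

Answer: [7, 8, 4, 55]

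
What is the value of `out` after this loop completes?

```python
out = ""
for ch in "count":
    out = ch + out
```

Reverse 'count'
`out` takes the values: "" → "c" → "oc" → "uoc" → "nuoc" → "tnuoc"

Answer: "tnuoc"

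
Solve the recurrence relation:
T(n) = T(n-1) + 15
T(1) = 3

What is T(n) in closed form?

Unrolling: T(n) = T(1) + 15·(n-1) = 3 + 15(n-1) = 15n - 12.

Answer: T(n) = 15n - 12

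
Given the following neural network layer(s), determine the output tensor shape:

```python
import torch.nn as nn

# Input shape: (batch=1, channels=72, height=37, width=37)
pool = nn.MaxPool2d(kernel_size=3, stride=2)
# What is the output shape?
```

Input: (1, 72, 37, 37) -> Output: (1, 72, 18, 18)

Answer: (1, 72, 18, 18)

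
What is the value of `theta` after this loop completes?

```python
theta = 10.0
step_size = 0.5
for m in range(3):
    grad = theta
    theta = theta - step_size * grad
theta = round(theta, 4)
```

Gradient descent: w = 10.0 * (1 - 0.5)^3
`theta` takes the values: 10.0 → 5.0 → 2.5 → 1.25

Answer: 1.25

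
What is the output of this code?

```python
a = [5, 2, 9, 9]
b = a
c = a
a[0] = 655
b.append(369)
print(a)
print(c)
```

Key concept: multiple aliases.
Step by step:
`a = [5, 2, 9, 9]` → a = [5, 2, 9, 9]
`b = a` → b = [5, 2, 9, 9] (same object as a)
`c = a` → c = [5, 2, 9, 9] (same object as a, b)
`a[0] = 655` → a = [655, 2, 9, 9] (same object as b, c); b = [655, 2, 9, 9] (same object as a, c); c = [655, 2, 9, 9] (same object as a, b)
`b.append(369)` → a = [655, 2, 9, 9, 369] (same object as b, c); b = [655, 2, 9, 9, 369] (same object as a, c); c = [655, 2, 9, 9, 369] (same object as a, b)
`print(a)` → prints [655, 2, 9, 9, 369]
`print(c)` → prints [655, 2, 9, 9, 369]

Answer:
[655, 2, 9, 9, 369]
[655, 2, 9, 9, 369]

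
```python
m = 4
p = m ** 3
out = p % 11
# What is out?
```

Trace:
`m = 4` → m = 4
`p = m ** 3` → p = 64
`out = p % 11` → out = 9
So out = 9

Answer: 9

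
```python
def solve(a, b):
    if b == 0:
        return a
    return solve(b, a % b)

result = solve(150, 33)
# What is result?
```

solve(150, 33) -> solve(33, 18) -> solve(18, 15) -> solve(15, 3) -> solve(3, 0) -> 3

Answer: 3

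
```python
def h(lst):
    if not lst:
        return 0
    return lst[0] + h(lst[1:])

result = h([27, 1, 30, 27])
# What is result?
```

27 + 1 + 30 + 27 + 0 = 85

Answer: 85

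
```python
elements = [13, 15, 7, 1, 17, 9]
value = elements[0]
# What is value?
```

Trace:
`elements = [13, 15, 7, 1, 17, 9]` → elements = [13, 15, 7, 1, 17, 9]
`value = elements[0]` → value = 13
So value = 13

Answer: 13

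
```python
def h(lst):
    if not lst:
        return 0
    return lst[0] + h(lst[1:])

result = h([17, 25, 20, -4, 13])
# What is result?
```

17 + 25 + 20 + (-4) + 13 + 0 = 71

Answer: 71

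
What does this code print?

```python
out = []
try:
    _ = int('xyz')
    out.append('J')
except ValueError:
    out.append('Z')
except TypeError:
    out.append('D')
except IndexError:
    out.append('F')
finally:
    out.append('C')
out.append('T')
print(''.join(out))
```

Execution trace: 'Z' (except ValueError) → 'C' (finally) → 'T' (after the try/except). Output: ZCT

Answer: ZCT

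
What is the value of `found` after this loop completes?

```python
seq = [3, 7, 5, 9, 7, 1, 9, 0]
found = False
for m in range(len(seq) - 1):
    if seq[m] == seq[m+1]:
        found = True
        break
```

Check consecutive duplicates in [3, 7, 5, 9, 7, 1, 9, 0]
`found` takes the values: False

Answer: False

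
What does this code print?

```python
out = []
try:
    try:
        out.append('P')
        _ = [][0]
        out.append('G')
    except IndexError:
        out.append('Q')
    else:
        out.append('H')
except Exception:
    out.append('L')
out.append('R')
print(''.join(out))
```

Execution trace: 'P' (inner try body) → 'Q' (inner except IndexError) → 'R' (after the try/except). Output: PQR

Answer: PQR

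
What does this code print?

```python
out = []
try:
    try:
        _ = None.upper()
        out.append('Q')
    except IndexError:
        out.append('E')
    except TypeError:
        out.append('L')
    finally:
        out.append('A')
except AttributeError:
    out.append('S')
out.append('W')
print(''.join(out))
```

Execution trace: 'A' (finally) → 'S' (outer except AttributeError) → 'W' (after the try/except). Output: ASW

Answer: ASW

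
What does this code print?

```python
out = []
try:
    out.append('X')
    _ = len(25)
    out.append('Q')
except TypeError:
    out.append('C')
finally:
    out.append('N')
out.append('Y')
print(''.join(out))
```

Execution trace: 'X' (try body) → 'C' (except TypeError) → 'N' (finally) → 'Y' (after the try/except). Output: XCNY

Answer: XCNY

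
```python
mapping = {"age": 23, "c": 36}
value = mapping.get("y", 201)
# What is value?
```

Trace:
`mapping = {"age": 23, "c": 36}` → mapping = {'age': 23, 'c': 36}
`value = mapping.get("y", 201)` → value = 201
So value = 201

Answer: 201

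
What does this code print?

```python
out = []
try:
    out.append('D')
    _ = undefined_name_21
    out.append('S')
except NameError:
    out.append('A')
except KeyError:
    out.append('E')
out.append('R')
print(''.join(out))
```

Execution trace: 'D' (try body) → 'A' (except NameError) → 'R' (after the try/except). Output: DAR

Answer: DAR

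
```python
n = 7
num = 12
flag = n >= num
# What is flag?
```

Trace:
`n = 7` → n = 7
`num = 12` → num = 12
`flag = n >= num` → flag = False
So flag = False

Answer: False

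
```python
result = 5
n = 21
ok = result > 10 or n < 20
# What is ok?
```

Trace:
`result = 5` → result = 5
`n = 21` → n = 21
`ok = result > 10 or n < 20` → ok = False
So ok = False

Answer: False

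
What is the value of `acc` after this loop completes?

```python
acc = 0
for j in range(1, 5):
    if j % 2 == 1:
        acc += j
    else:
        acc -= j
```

Add odd, subtract even
`acc` takes the values: 0 → 1 → -1 → 2 → -2

Answer: -2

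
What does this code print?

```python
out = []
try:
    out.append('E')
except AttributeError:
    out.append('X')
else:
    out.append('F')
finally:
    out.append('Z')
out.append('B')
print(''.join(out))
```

Execution trace: 'E' (try body, no exception) → 'F' (else) → 'Z' (finally) → 'B' (after the try/except). Output: EFZB

Answer: EFZB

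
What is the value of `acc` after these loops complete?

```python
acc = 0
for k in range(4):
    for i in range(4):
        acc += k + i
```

Sum of all k+i for k,i in 4x4
`acc` takes the values: 0 → 1 → 3 → 6 → 7 → 9 → 12 → 16 → 18 → 21 → 25 → 30 → 33 → 37 → 42 → 48

Answer: 48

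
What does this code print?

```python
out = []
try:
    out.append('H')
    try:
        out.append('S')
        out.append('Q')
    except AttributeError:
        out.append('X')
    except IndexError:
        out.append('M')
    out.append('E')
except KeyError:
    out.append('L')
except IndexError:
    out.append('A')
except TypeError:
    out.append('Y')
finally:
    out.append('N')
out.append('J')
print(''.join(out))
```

Execution trace: 'H' (try body) → 'S' (inner try body) → 'Q' (inner try body, no exception) → 'E' (try body, no exception) → 'N' (finally) → 'J' (after the try/except). Output: HSQENJ

Answer: HSQENJ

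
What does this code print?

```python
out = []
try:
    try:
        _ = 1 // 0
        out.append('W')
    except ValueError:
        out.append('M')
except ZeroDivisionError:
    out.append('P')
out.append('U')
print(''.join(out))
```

Execution trace: 'P' (outer except ZeroDivisionError) → 'U' (after the try/except). Output: PU

Answer: PU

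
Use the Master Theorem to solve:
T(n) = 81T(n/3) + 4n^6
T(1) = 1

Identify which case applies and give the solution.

a=81, b=3, f(n)=4n^6. log_3(81) = 4. Since c=6 > 4 and the regularity condition holds (81(n/3)^6 = (81/3^6)n^6 with 81/3^6 < 1), Case 3 applies: T(n) = Θ(f(n)) = O(n^6).

Answer: O(n^6) - Case 3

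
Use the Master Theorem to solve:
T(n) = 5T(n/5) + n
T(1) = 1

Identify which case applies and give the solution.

a=5, b=5, f(n)=n. log_5(5) = 1. Since c=1 = 1, Case 2 applies: T(n) = Θ(n^log_b(a) · log n) = O(n log n).

Answer: O(n log n) - Case 2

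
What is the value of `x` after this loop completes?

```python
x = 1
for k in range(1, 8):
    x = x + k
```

Start at 1, add 1 through 7
`x` takes the values: 1 → 2 → 4 → 7 → 11 → 16 → 22 → 29

Answer: 29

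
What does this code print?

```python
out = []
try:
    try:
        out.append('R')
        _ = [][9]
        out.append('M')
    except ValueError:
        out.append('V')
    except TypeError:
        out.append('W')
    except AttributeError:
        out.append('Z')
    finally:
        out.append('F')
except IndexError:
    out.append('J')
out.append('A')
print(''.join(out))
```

Execution trace: 'R' (try body) → 'F' (finally) → 'J' (outer except IndexError) → 'A' (after the try/except). Output: RFJA

Answer: RFJA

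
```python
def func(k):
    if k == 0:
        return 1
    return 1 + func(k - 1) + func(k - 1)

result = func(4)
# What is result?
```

func(k) = 1 + 2·func(k-1), func(0)=1. Closed form: (1+1)·2^4 - 1 = 31.

Answer: 31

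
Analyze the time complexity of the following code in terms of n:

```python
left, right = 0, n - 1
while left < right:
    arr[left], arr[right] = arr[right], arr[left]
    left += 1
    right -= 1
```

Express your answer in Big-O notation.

This is In-place array reversal. Time complexity: O(n).

Answer: O(n)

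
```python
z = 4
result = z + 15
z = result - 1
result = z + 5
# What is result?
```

Trace:
`z = 4` → z = 4
`result = z + 15` → result = 19
`z = result - 1` → z = 18
`result = z + 5` → result = 23
So result = 23

Answer: 23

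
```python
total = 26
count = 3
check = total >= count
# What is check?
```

Trace:
`total = 26` → total = 26
`count = 3` → count = 3
`check = total >= count` → check = True
So check = True

Answer: True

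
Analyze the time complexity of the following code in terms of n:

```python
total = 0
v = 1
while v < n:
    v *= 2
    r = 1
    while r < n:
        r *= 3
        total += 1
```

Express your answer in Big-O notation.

Each loop level contributes: log n × log n. Multiplying the contributions gives O(log² n).

Answer: O(log² n)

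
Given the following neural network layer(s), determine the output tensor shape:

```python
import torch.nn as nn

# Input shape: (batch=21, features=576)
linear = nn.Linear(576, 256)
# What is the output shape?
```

Input: (21, 576) -> Output: (21, 256)

Answer: (21, 256)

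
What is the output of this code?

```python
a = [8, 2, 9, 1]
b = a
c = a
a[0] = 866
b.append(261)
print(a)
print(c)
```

Key concept: multiple aliases.
Step by step:
`a = [8, 2, 9, 1]` → a = [8, 2, 9, 1]
`b = a` → b = [8, 2, 9, 1] (same object as a)
`c = a` → c = [8, 2, 9, 1] (same object as a, b)
`a[0] = 866` → a = [866, 2, 9, 1] (same object as b, c); b = [866, 2, 9, 1] (same object as a, c); c = [866, 2, 9, 1] (same object as a, b)
`b.append(261)` → a = [866, 2, 9, 1, 261] (same object as b, c); b = [866, 2, 9, 1, 261] (same object as a, c); c = [866, 2, 9, 1, 261] (same object as a, b)
`print(a)` → prints [866, 2, 9, 1, 261]
`print(c)` → prints [866, 2, 9, 1, 261]

Answer:
[866, 2, 9, 1, 261]
[866, 2, 9, 1, 261]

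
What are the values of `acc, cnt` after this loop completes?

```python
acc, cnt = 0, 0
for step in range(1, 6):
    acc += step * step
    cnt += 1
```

Sum of squares and count
`acc, cnt` takes the values: (0, 0) → (1, 0) → (1, 1) → (5, 1) → (5, 2) → (14, 2) → (14, 3) → (30, 3) → (30, 4) → (55, 4) → (55, 5)

Answer: 55, 5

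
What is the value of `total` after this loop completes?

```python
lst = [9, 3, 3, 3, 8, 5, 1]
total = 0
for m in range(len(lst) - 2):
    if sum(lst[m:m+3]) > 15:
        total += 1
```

Count windows with sum > 15
`total` takes the values: 0 → 1

Answer: 1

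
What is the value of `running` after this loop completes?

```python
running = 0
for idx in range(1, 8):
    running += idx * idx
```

Sum of squares 1² to 7² = 140
`running` takes the values: 0 → 1 → 5 → 14 → 30 → 55 → 91 → 140

Answer: 140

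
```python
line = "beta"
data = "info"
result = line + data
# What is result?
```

Trace:
`line = "beta"` → line = 'beta'
`data = "info"` → data = 'info'
`result = line + data` → result = 'betainfo'
So result = 'betainfo'

Answer: 'betainfo'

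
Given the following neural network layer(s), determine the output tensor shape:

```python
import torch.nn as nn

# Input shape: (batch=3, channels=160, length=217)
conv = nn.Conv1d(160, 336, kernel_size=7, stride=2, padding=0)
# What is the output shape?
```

Input: (3, 160, 217) -> Output: (3, 336, 106)

Answer: (3, 336, 106)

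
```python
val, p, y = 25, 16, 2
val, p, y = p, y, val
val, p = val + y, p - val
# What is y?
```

Trace:
`val, p, y = 25, 16, 2` → val = 25; p = 16; y = 2
`val, p, y = p, y, val` → val = 16; p = 2; y = 25
`val, p = val + y, p - val` → val = 41; p = -14
So y = 25

Answer: 25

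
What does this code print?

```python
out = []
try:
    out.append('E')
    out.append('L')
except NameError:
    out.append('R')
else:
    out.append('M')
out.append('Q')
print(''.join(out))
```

Execution trace: 'E' (try body) → 'L' (try body, no exception) → 'M' (else) → 'Q' (after the try/except). Output: ELMQ

Answer: ELMQ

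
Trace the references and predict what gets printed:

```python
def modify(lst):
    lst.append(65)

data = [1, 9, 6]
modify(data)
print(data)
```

Key concept: function modifies passed list.
Step by step:
`data = [1, 9, 6]` → data = [1, 9, 6]
`modify(data)` → data = [1, 9, 6, 65]
`print(data)` → prints [1, 9, 6, 65]

Answer: [1, 9, 6, 65]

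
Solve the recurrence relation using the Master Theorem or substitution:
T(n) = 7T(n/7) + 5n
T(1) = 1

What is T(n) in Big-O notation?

By Master Theorem: a=7, b=7, f(n)=5n. Since log_7(7) = 1 and f(n) = Θ(n^1), Case 2 applies. T(n) = O(n log n).

Answer: O(n log n)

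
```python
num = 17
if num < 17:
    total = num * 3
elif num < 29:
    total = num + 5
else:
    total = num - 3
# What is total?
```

Trace:
`num = 17` → num = 17
`if num < 17: ...` → num < 17 is False, num < 29 is True → total = 22
So total = 22

Answer: 22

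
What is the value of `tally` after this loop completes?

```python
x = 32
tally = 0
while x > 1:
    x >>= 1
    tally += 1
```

Count right shifts until 1
`tally` takes the values: 0 → 1 → 2 → 3 → 4 → 5

Answer: 5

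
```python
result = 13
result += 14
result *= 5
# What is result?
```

Trace:
`result = 13` → result = 13
`result += 14` → result = 27
`result *= 5` → result = 135
So result = 135

Answer: 135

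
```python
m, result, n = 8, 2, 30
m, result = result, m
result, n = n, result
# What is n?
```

Trace:
`m, result, n = 8, 2, 30` → m = 8; result = 2; n = 30
`m, result = result, m` → m = 2; result = 8
`result, n = n, result` → result = 30; n = 8
So n = 8

Answer: 8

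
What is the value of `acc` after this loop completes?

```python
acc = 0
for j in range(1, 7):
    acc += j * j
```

Sum of squares 1² to 6² = 91
`acc` takes the values: 0 → 1 → 5 → 14 → 30 → 55 → 91

Answer: 91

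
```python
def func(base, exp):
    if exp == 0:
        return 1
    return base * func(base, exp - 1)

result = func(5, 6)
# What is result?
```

func(5, 6) = 5 * 5 * 5 * 5 * 5 * 5 = 15625

Answer: 15625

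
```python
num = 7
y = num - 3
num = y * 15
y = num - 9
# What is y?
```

Trace:
`num = 7` → num = 7
`y = num - 3` → y = 4
`num = y * 15` → num = 60
`y = num - 9` → y = 51
So y = 51

Answer: 51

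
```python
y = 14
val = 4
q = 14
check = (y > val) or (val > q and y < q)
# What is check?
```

Trace:
`y = 14` → y = 14
`val = 4` → val = 4
`q = 14` → q = 14
`check = (y > val) or (val > q and y < q)` → check = True
So check = True

Answer: True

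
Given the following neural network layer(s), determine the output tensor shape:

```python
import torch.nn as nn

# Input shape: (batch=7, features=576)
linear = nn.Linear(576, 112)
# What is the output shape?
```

Input: (7, 576) -> Output: (7, 112)

Answer: (7, 112)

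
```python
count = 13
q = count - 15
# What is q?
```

Trace:
`count = 13` → count = 13
`q = count - 15` → q = -2
So q = -2

Answer: -2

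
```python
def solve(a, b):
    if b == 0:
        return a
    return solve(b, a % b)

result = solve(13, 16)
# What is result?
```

solve(13, 16) -> solve(16, 13) -> solve(13, 3) -> solve(3, 1) -> solve(1, 0) -> 1

Answer: 1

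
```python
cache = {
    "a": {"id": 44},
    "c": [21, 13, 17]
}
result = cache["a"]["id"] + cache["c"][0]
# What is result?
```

Trace:
`cache = { ...` → cache = {'a': {'id': 44}, 'c': [21, 13, 17]}
`result = cache["a"]["id"] + cache["c"][0]` → result = 65
So result = 65

Answer: 65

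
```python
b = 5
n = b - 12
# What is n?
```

Trace:
`b = 5` → b = 5
`n = b - 12` → n = -7
So n = -7

Answer: -7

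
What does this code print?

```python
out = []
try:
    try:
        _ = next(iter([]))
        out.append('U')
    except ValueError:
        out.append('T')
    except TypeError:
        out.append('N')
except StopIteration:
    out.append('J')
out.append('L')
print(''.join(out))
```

Execution trace: 'J' (outer except StopIteration) → 'L' (after the try/except). Output: JL

Answer: JL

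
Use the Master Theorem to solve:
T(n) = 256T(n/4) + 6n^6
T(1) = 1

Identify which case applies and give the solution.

a=256, b=4, f(n)=6n^6. log_4(256) = 4. Since c=6 > 4 and the regularity condition holds (256(n/4)^6 = (256/4^6)n^6 with 256/4^6 < 1), Case 3 applies: T(n) = Θ(f(n)) = O(n^6).

Answer: O(n^6) - Case 3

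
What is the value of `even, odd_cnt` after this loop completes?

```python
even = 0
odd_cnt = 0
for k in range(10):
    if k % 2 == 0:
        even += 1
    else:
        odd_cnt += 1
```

Count evens and odds in range(10)
`even, odd_cnt` takes the values: (0, 0) → (1, 0) → (1, 1) → (2, 1) → (2, 2) → (3, 2) → (3, 3) → (4, 3) → (4, 4) → (5, 4) → (5, 5)

Answer: 5, 5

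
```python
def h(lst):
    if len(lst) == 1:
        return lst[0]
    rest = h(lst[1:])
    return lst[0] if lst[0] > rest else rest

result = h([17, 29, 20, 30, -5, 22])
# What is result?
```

Recursive max over [17, 29, 20, 30, -5, 22] = 30

Answer: 30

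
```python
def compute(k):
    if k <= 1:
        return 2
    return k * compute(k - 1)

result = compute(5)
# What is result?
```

compute(5) = 5 * 4 * 3 * 2 * 2 = 240

Answer: 240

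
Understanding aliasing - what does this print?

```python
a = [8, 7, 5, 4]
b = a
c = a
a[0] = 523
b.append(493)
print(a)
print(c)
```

Key concept: multiple aliases.
Step by step:
`a = [8, 7, 5, 4]` → a = [8, 7, 5, 4]
`b = a` → b = [8, 7, 5, 4] (same object as a)
`c = a` → c = [8, 7, 5, 4] (same object as a, b)
`a[0] = 523` → a = [523, 7, 5, 4] (same object as b, c); b = [523, 7, 5, 4] (same object as a, c); c = [523, 7, 5, 4] (same object as a, b)
`b.append(493)` → a = [523, 7, 5, 4, 493] (same object as b, c); b = [523, 7, 5, 4, 493] (same object as a, c); c = [523, 7, 5, 4, 493] (same object as a, b)
`print(a)` → prints [523, 7, 5, 4, 493]
`print(c)` → prints [523, 7, 5, 4, 493]

Answer:
[523, 7, 5, 4, 493]
[523, 7, 5, 4, 493]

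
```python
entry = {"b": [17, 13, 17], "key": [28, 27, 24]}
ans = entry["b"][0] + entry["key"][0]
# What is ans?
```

Trace:
`entry = {"b": [17, 13, 17], "key": [28, 27, 24]}` → entry = {'b': [17, 13, 17], 'key': [28, 27, 24]}
`ans = entry["b"][0] + entry["key"][0]` → ans = 45
So ans = 45

Answer: 45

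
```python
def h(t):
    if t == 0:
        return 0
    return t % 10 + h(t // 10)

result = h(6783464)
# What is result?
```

Sum of digits of 6783464: 4 + 6 + 4 + 3 + 8 + 7 + 6 = 38

Answer: 38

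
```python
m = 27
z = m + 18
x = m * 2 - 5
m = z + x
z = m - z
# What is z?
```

Trace:
`m = 27` → m = 27
`z = m + 18` → z = 45
`x = m * 2 - 5` → x = 49
`m = z + x` → m = 94
`z = m - z` → z = 49
So z = 49

Answer: 49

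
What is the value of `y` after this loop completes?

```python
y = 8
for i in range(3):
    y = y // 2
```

Halve 3 times: 8 // 2^3 = 1
`y` takes the values: 8 → 4 → 2 → 1

Answer: 1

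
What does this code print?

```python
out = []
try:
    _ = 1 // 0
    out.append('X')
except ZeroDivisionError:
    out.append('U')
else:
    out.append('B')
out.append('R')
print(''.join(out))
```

Execution trace: 'U' (except ZeroDivisionError) → 'R' (after the try/except). Output: UR

Answer: UR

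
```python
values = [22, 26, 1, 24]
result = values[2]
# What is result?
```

Trace:
`values = [22, 26, 1, 24]` → values = [22, 26, 1, 24]
`result = values[2]` → result = 1
So result = 1

Answer: 1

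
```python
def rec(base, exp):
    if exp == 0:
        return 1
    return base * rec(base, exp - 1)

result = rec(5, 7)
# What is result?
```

rec(5, 7) = 5 * 5 * 5 * 5 * 5 * 5 * 5 = 78125

Answer: 78125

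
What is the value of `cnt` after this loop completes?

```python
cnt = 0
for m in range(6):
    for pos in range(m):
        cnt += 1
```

Triangle number: 0+1+2+...+5
`cnt` takes the values: 0 → 1 → 2 → 3 → 4 → 5 → 6 → 7 → 8 → 9 → 10 → 11 → 12 → 13 → 14 → 15

Answer: 15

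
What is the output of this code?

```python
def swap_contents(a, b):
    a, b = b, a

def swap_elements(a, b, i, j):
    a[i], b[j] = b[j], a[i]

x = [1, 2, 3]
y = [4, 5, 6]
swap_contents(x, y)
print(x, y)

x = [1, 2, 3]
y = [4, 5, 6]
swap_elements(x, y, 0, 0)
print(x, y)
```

Key concept: parameter rebinding vs mutation.
Step by step:
`x = [1, 2, 3]` → x = [1, 2, 3]
`y = [4, 5, 6]` → y = [4, 5, 6]
`swap_contents(x, y)` → no visible change to tracked variables
`print(x, y)` → prints [1, 2, 3] [4, 5, 6]
`x = [1, 2, 3]` → x = [1, 2, 3]
`y = [4, 5, 6]` → y = [4, 5, 6]
`swap_elements(x, y, 0, 0)` → x = [4, 2, 3]; y = [1, 5, 6]
`print(x, y)` → prints [4, 2, 3] [1, 5, 6]

Answer:
[1, 2, 3] [4, 5, 6]
[4, 2, 3] [1, 5, 6]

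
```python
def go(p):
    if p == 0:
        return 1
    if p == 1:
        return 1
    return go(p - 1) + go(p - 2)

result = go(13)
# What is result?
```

Build up from base cases: go(0)=1, go(1)=1, go(2)=2, go(3)=3, go(4)=5, go(5)=8, go(6)=13, ..., go(13)=377

Answer: 377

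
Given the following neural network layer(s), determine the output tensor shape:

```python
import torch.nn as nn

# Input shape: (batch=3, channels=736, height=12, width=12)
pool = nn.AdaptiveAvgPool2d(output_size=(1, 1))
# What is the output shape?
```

Input: (3, 736, 12, 12) -> Output: (3, 736, 1, 1)

Answer: (3, 736, 1, 1)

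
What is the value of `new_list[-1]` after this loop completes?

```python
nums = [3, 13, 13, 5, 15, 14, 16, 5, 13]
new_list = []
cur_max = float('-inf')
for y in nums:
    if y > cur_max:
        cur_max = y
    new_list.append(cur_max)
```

Running max ends at 16
`new_list` takes the values: [] → [3] → [3, 13] → [3, 13, 13] → [3, 13, 13, 13] → [3, 13, 13, 13, 15] → [3, 13, 13, 13, 15, 15] → [3, 13, 13, 13, 15, 15, 16] → [3, 13, 13, 13, 15, 15, 16, 16] → [3, 13, 13, 13, 15, 15, 16, 16, 16]
So `new_list[-1]` = 16

Answer: 16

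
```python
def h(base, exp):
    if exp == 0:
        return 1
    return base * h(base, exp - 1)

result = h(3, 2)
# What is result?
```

h(3, 2) = 3 * 3 = 9

Answer: 9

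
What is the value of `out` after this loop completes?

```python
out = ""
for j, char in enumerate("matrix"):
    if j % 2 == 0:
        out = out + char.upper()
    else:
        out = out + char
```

Uppercase even positions in 'matrix'
`out` takes the values: "" → "M" → "Ma" → "MaT" → "MaTr" → "MaTrI" → "MaTrIx"

Answer: "MaTrIx"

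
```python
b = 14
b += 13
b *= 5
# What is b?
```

Trace:
`b = 14` → b = 14
`b += 13` → b = 27
`b *= 5` → b = 135
So b = 135

Answer: 135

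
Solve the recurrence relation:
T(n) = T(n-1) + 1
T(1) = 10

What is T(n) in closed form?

Unrolling: T(n) = T(1) + 1·(n-1) = 10 + 1(n-1) = n + 9.

Answer: T(n) = n + 9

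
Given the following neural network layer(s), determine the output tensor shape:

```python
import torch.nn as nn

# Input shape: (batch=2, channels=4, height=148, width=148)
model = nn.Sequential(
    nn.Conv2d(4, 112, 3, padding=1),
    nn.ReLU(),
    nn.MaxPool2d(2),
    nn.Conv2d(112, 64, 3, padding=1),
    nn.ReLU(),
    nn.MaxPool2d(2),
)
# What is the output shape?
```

Input: (2, 4, 148, 148) -> after first Conv2d: (2, 112, 148, 148) -> after first MaxPool2d: (2, 112, 74, 74) -> after second Conv2d: (2, 64, 74, 74) -> Output: (2, 64, 37, 37)

Answer: (2, 64, 37, 37)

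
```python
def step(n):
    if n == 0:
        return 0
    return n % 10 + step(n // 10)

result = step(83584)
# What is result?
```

Sum of digits of 83584: 4 + 8 + 5 + 3 + 8 = 28

Answer: 28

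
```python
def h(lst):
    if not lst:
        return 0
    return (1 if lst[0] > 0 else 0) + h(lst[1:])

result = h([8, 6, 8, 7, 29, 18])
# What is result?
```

Count of positive elements in [8, 6, 8, 7, 29, 18] = 6

Answer: 6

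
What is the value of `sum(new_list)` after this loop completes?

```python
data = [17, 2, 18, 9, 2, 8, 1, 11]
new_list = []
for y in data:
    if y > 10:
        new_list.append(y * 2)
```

Sum of doubled values > 10
`new_list` takes the values: [] → [34] → [34, 36] → [34, 36, 22]
So `sum(new_list)` = 92

Answer: 92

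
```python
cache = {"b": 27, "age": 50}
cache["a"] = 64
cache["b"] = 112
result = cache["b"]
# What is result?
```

Trace:
`cache = {"b": 27, "age": 50}` → cache = {'b': 27, 'age': 50}
`cache["a"] = 64` → cache = {'b': 27, 'age': 50, 'a': 64}
`cache["b"] = 112` → cache = {'b': 112, 'age': 50, 'a': 64}
`result = cache["b"]` → result = 112
So result = 112

Answer: 112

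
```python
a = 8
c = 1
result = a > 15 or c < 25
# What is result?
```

Trace:
`a = 8` → a = 8
`c = 1` → c = 1
`result = a > 15 or c < 25` → result = True
So result = True

Answer: True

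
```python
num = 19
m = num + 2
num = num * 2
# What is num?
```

Trace:
`num = 19` → num = 19
`m = num + 2` → m = 21
`num = num * 2` → num = 38
So num = 38

Answer: 38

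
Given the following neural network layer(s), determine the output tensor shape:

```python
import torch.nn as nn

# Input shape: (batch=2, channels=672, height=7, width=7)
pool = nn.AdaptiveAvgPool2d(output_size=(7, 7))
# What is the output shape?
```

Input: (2, 672, 7, 7) -> Output: (2, 672, 7, 7)

Answer: (2, 672, 7, 7)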